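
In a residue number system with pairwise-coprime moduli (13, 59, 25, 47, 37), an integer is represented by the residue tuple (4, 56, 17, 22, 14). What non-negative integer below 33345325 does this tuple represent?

2057917

The moduli are pairwise coprime; N = 13·59·25·47·37 = 33345325.
N/13 = 2565025; 2565025 ≡ 8 (mod 13); 8·5 ≡ 1, so inverse 5.
N/59 = 565175; 565175 ≡ 14 (mod 59); 14·38 ≡ 1, so inverse 38.
N/25 = 1333813; 1333813 ≡ 13 (mod 25); 13·2 ≡ 1, so inverse 2.
N/47 = 709475; 709475 ≡ 10 (mod 47); 10·33 ≡ 1, so inverse 33.
N/37 = 901225; 901225 ≡ 16 (mod 37); 16·7 ≡ 1, so inverse 7.
x ≡ 4·2565025·5 + 56·565175·38 + 17·1333813·2 + 22·709475·33 + 14·901225·7 = 1902741442.
1902741442 mod 33345325 = 2057917.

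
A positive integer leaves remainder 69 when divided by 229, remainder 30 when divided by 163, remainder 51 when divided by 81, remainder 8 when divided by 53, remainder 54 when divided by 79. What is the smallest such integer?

The moduli are pairwise coprime; M = 229·163·81·53·79 = 12659340069.
M/229 = 55280961; 55280961 ≡ 132 (mod 229); 132·144 ≡ 1, so inverse 144.
M/163 = 77664663; 77664663 ≡ 53 (mod 163); 53·40 ≡ 1, so inverse 40.
M/81 = 156288149; 156288149 ≡ 26 (mod 81); 26·53 ≡ 1, so inverse 53.
M/53 = 238855473; 238855473 ≡ 2 (mod 53); 2·27 ≡ 1, so inverse 27.
M/79 = 160244811; 160244811 ≡ 26 (mod 79); 26·76 ≡ 1, so inverse 76.
N ≡ 69·55280961·144 + 30·77664663·40 + 51·156288149·53 + 8·238855473·27 + 54·160244811·76 = 1774153577355.
1774153577355 mod 12659340069 = 1845967695.

1845967695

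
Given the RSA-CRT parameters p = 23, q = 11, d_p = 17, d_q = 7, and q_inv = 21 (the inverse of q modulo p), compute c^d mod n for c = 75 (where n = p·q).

81

m₁ = c^(d_p) mod p: c ≡ 6 (mod 23), and 6^17 mod 23 = 12.
m₂ = c^(d_q) mod q: c ≡ 9 (mod 11), and 9^7 mod 11 = 4.
h = q_inv·(m₁ − m₂) mod p = 21·(12 − 4) mod 23 = 7.
m = m₂ + h·q = 4 + 7·11 = 81.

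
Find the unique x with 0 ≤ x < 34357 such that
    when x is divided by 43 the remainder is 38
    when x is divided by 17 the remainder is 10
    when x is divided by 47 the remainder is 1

The moduli are pairwise coprime; N = 43·17·47 = 34357.
N/43 = 799; 799 ≡ 25 (mod 43); 25·31 ≡ 1, so inverse 31.
N/17 = 2021; 2021 ≡ 15 (mod 17); 15·8 ≡ 1, so inverse 8.
N/47 = 731; 731 ≡ 26 (mod 47); 26·38 ≡ 1, so inverse 38.
x ≡ 38·799·31 + 10·2021·8 + 1·731·38 = 1130680.
1130680 mod 34357 = 31256.

31256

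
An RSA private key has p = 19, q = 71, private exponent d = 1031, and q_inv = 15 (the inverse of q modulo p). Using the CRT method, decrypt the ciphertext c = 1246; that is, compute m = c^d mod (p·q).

d_p = d mod (p−1) = 1031 mod 18 = 5; d_q = d mod (q−1) = 51.
m₁ = c^(d_p) mod p: c ≡ 11 (mod 19), and 11^5 mod 19 = 7.
m₂ = c^(d_q) mod q: c ≡ 39 (mod 71), and 39^51 mod 71 = 41.
h = q_inv·(m₁ − m₂) mod p = 15·(7 − 41) mod 19 = 3.
m = m₂ + h·q = 41 + 3·71 = 254.

254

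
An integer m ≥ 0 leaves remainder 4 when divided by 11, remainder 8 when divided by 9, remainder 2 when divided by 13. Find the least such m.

The moduli are pairwise coprime; N = 11·9·13 = 1287.
N/11 = 117; 117 ≡ 7 (mod 11); 7·8 ≡ 1, so inverse 8.
N/9 = 143; 143 ≡ 8 (mod 9); 8·8 ≡ 1, so inverse 8.
N/13 = 99; 99 ≡ 8 (mod 13); 8·5 ≡ 1, so inverse 5.
m ≡ 4·117·8 + 8·143·8 + 2·99·5 = 13886.
13886 mod 1287 = 1016.

1016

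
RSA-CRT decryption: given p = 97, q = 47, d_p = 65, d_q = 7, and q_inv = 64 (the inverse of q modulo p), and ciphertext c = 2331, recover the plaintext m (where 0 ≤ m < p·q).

m₁ = c^(d_p) mod p: c ≡ 3 (mod 97), and 3^65 mod 97 = 86.
m₂ = c^(d_q) mod q: c ≡ 28 (mod 47), and 28^7 mod 47 = 17.
h = q_inv·(m₁ − m₂) mod p = 64·(86 − 17) mod 97 = 51.
m = m₂ + h·q = 17 + 51·47 = 2414.

2414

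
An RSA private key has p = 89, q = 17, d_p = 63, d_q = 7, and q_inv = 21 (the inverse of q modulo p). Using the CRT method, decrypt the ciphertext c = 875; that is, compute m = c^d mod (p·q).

m₁ = c^(d_p) mod p: c ≡ 74 (mod 89), and 74^63 mod 89 = 43.
m₂ = c^(d_q) mod q: c ≡ 8 (mod 17), and 8^7 mod 17 = 15.
h = q_inv·(m₁ − m₂) mod p = 21·(43 − 15) mod 89 = 54.
m = m₂ + h·q = 15 + 54·17 = 933.

933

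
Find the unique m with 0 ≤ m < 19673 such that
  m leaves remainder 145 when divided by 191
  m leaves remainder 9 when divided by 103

From m ≡ 145 (mod 191) write m = 145 + 191t. Substituting into m ≡ 9 (mod 103) gives 191t ≡ 70 (mod 103), and since 88⁻¹ ≡ 48 (mod 103), t ≡ 64. Hence m ≡ 145 + 191·64 = 12369 (mod 19673).

12369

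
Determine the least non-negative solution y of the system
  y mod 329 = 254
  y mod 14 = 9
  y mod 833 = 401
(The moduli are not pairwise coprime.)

gcd(329, 14) = 7 and 7 | (9 − 254), so the pair is consistent; merging gives y ≡ 583 (mod 658), where 658 = lcm(329, 14).
gcd(658, 833) = 7 and 7 | (401 − 583), so the pair is consistent; merging gives y ≡ 67041 (mod 78302), where 78302 = lcm(658, 833).
The solution is unique modulo lcm(329, 14, 833) = 78302.

67041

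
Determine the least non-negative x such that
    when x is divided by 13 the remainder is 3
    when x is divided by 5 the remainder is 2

From x ≡ 3 (mod 13) write x = 3 + 13t. Substituting into x ≡ 2 (mod 5) gives 13t ≡ 4 (mod 5), and since 3⁻¹ ≡ 2 (mod 5), t ≡ 3. Hence x ≡ 3 + 13·3 = 42 (mod 65).

42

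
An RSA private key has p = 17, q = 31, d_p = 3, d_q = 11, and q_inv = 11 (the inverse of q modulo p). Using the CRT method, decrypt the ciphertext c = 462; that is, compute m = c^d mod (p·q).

m₁ = c^(d_p) mod p: c ≡ 3 (mod 17), and 3^3 mod 17 = 10.
m₂ = c^(d_q) mod q: c ≡ 28 (mod 31), and 28^11 mod 31 = 18.
h = q_inv·(m₁ − m₂) mod p = 11·(10 − 18) mod 17 = 14.
m = m₂ + h·q = 18 + 14·31 = 452.

452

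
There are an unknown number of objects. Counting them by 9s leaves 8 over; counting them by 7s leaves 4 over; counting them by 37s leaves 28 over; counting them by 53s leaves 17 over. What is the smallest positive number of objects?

47240

From N ≡ 8 (mod 9) write N = 8 + 9t. Substituting into N ≡ 4 (mod 7) gives 9t ≡ 3 (mod 7), and since 2⁻¹ ≡ 4 (mod 7), t ≡ 5. Hence N ≡ 8 + 9·5 = 53 (mod 63).
From N ≡ 53 (mod 63) write N = 53 + 63t. Substituting into N ≡ 28 (mod 37) gives 63t ≡ 12 (mod 37), and since 26⁻¹ ≡ 10 (mod 37), t ≡ 9. Hence N ≡ 53 + 63·9 = 620 (mod 2331).
From N ≡ 620 (mod 2331) write N = 620 + 2331t. Substituting into N ≡ 17 (mod 53) gives 2331t ≡ 33 (mod 53), and since 52⁻¹ ≡ 52 (mod 53), t ≡ 20. Hence N ≡ 620 + 2331·20 = 47240 (mod 123543).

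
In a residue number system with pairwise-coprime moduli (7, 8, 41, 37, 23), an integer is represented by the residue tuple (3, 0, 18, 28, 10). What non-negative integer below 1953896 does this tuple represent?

760896

The moduli are pairwise coprime; N = 7·8·41·37·23 = 1953896.
N/7 = 279128; 279128 ≡ 3 (mod 7); 3·5 ≡ 1, so inverse 5.
N/8 = 244237; 244237 ≡ 5 (mod 8); 5·5 ≡ 1, so inverse 5.
N/41 = 47656; 47656 ≡ 14 (mod 41); 14·3 ≡ 1, so inverse 3.
N/37 = 52808; 52808 ≡ 9 (mod 37); 9·33 ≡ 1, so inverse 33.
N/23 = 84952; 84952 ≡ 13 (mod 23); 13·16 ≡ 1, so inverse 16.
x ≡ 3·279128·5 + 0·244237·5 + 18·47656·3 + 28·52808·33 + 10·84952·16 = 69147256.
69147256 mod 1953896 = 760896.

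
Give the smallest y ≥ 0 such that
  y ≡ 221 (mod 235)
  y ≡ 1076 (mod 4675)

gcd(235, 4675) = 5 and 5 | (1076 − 221), so the pair is consistent; merging gives y ≡ 29126 (mod 219725), where 219725 = lcm(235, 4675).
The solution is unique modulo lcm(235, 4675) = 219725.

29126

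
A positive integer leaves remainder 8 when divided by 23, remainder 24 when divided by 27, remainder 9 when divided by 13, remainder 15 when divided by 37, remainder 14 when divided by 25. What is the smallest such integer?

From n ≡ 8 (mod 23) write n = 8 + 23t. Substituting into n ≡ 24 (mod 27) gives 23t ≡ 16 (mod 27), and since 23⁻¹ ≡ 20 (mod 27), t ≡ 23. Hence n ≡ 8 + 23·23 = 537 (mod 621).
From n ≡ 537 (mod 621) write n = 537 + 621t. Substituting into n ≡ 9 (mod 13) gives 621t ≡ 5 (mod 13), and since 10⁻¹ ≡ 4 (mod 13), t ≡ 7. Hence n ≡ 537 + 621·7 = 4884 (mod 8073).
From n ≡ 4884 (mod 8073) write n = 4884 + 8073t. Substituting into n ≡ 15 (mod 37) gives 8073t ≡ 15 (mod 37), and since 7⁻¹ ≡ 16 (mod 37), t ≡ 18. Hence n ≡ 4884 + 8073·18 = 150198 (mod 298701).
From n ≡ 150198 (mod 298701) write n = 150198 + 298701t. Substituting into n ≡ 14 (mod 25) gives 298701t ≡ 16 (mod 25), and since 1⁻¹ ≡ 1 (mod 25), t ≡ 16. Hence n ≡ 150198 + 298701·16 = 4929414 (mod 7467525).

4929414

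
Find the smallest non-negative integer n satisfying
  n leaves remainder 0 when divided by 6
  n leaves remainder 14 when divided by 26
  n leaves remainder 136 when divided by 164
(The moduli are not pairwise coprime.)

gcd(6, 26) = 2 and 2 | (14 − 0), so the pair is consistent; merging gives n ≡ 66 (mod 78), where 78 = lcm(6, 26).
gcd(78, 164) = 2 and 2 | (136 − 66), so the pair is consistent; merging gives n ≡ 300 (mod 6396), where 6396 = lcm(78, 164).
The solution is unique modulo lcm(6, 26, 164) = 6396.

300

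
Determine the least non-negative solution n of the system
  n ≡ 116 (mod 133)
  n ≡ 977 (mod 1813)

8229

gcd(133, 1813) = 7 and 7 | (977 − 116), so the pair is consistent; merging gives n ≡ 8229 (mod 34447), where 34447 = lcm(133, 1813).
The solution is unique modulo lcm(133, 1813) = 34447.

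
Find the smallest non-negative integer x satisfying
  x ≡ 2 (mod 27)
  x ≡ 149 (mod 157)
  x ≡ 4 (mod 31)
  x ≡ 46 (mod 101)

The moduli are pairwise coprime; N = 27·157·31·101 = 13272309.
N/27 = 491567; 491567 ≡ 5 (mod 27); 5·11 ≡ 1, so inverse 11.
N/157 = 84537; 84537 ≡ 71 (mod 157); 71·115 ≡ 1, so inverse 115.
N/31 = 428139; 428139 ≡ 29 (mod 31); 29·15 ≡ 1, so inverse 15.
N/101 = 131409; 131409 ≡ 8 (mod 101); 8·38 ≡ 1, so inverse 38.
x ≡ 2·491567·11 + 149·84537·115 + 4·428139·15 + 46·131409·38 = 1714747241.
1714747241 mod 13272309 = 2619380.

2619380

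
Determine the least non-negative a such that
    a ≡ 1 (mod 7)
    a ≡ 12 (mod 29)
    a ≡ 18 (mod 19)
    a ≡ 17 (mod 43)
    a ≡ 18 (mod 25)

The moduli are pairwise coprime; N = 7·29·19·43·25 = 4146275.
N/7 = 592325; 592325 ≡ 6 (mod 7); 6·6 ≡ 1, so inverse 6.
N/29 = 142975; 142975 ≡ 5 (mod 29); 5·6 ≡ 1, so inverse 6.
N/19 = 218225; 218225 ≡ 10 (mod 19); 10·2 ≡ 1, so inverse 2.
N/43 = 96425; 96425 ≡ 19 (mod 43); 19·34 ≡ 1, so inverse 34.
N/25 = 165851; 165851 ≡ 1 (mod 25), inverse 1.
a ≡ 1·592325·6 + 12·142975·6 + 18·218225·2 + 17·96425·34 + 18·165851·1 = 80423218.
80423218 mod 4146275 = 1643993.

1643993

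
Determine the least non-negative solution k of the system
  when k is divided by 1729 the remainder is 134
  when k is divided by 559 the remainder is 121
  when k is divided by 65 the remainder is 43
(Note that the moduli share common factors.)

gcd(1729, 559) = 13 and 13 | (121 − 134), so the pair is consistent; merging gives k ≡ 55462 (mod 74347), where 74347 = lcm(1729, 559).
gcd(74347, 65) = 13 and 13 | (43 − 55462), so the pair is consistent; merging gives k ≡ 278503 (mod 371735), where 371735 = lcm(74347, 65).
The solution is unique modulo lcm(1729, 559, 65) = 371735.

278503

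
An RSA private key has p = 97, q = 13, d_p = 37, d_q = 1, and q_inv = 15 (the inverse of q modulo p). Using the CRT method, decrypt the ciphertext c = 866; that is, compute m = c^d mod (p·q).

60

m₁ = c^(d_p) mod p: c ≡ 90 (mod 97), and 90^37 mod 97 = 60.
m₂ = c^(d_q) mod q: c ≡ 8 (mod 13), and 8^1 mod 13 = 8.
h = q_inv·(m₁ − m₂) mod p = 15·(60 − 8) mod 97 = 4.
m = m₂ + h·q = 8 + 4·13 = 60.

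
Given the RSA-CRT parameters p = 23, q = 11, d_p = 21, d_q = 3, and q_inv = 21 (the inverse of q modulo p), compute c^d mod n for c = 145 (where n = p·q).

217

m₁ = c^(d_p) mod p: c ≡ 7 (mod 23), and 7^21 mod 23 = 10.
m₂ = c^(d_q) mod q: c ≡ 2 (mod 11), and 2^3 mod 11 = 8.
h = q_inv·(m₁ − m₂) mod p = 21·(10 − 8) mod 23 = 19.
m = m₂ + h·q = 8 + 19·11 = 217.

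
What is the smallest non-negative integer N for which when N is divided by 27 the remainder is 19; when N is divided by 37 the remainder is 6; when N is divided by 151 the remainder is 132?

The moduli are pairwise coprime; M = 27·37·151 = 150849.
M/27 = 5587; 5587 ≡ 25 (mod 27); 25·13 ≡ 1, so inverse 13.
M/37 = 4077; 4077 ≡ 7 (mod 37); 7·16 ≡ 1, so inverse 16.
M/151 = 999; 999 ≡ 93 (mod 151); 93·13 ≡ 1, so inverse 13.
N ≡ 19·5587·13 + 6·4077·16 + 132·999·13 = 3485665.
3485665 mod 150849 = 16138.

16138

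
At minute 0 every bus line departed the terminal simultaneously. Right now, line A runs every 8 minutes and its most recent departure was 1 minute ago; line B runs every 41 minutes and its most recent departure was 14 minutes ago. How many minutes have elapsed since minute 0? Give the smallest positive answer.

137

Combine the congruences pairwise.
From t ≡ 1 (mod 8) write t = 1 + 8s. Substituting into t ≡ 14 (mod 41) gives 8s ≡ 13 (mod 41), and since 8⁻¹ ≡ 36 (mod 41), s ≡ 17. Hence t ≡ 1 + 8·17 = 137 (mod 328).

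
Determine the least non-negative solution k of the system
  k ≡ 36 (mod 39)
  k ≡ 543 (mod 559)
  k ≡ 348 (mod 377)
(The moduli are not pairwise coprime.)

17313

gcd(39, 559) = 13 and 13 | (543 − 36), so the pair is consistent; merging gives k ≡ 543 (mod 1677), where 1677 = lcm(39, 559).
gcd(1677, 377) = 13 and 13 | (348 − 543), so the pair is consistent; merging gives k ≡ 17313 (mod 48633), where 48633 = lcm(1677, 377).
The solution is unique modulo lcm(39, 559, 377) = 48633.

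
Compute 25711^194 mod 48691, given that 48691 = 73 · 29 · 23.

Mod 73: 25711 ≡ 15; by Fermat, exponent reduces to 194 mod 72 = 50; 15^50 ≡ 19 (mod 73).
Mod 29: 25711 ≡ 17; by Fermat, exponent reduces to 194 mod 28 = 26; 17^26 ≡ 28 (mod 29).
Mod 23: 25711 ≡ 20; by Fermat, exponent reduces to 194 mod 22 = 18; 20^18 ≡ 2 (mod 23).
Combine by CRT: x ≡ 19 (mod 73), x ≡ 28 (mod 29), x ≡ 2 (mod 23) ⇒ x ≡ 7684 (mod 48691).

7684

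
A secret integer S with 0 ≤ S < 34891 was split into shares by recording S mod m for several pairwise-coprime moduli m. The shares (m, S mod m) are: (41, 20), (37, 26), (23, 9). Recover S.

From S ≡ 20 (mod 41) write S = 20 + 41t. Substituting into S ≡ 26 (mod 37) gives 41t ≡ 6 (mod 37), and since 4⁻¹ ≡ 28 (mod 37), t ≡ 20. Hence S ≡ 20 + 41·20 = 840 (mod 1517).
From S ≡ 840 (mod 1517) write S = 840 + 1517t. Substituting into S ≡ 9 (mod 23) gives 1517t ≡ 20 (mod 23), and since 22⁻¹ ≡ 22 (mod 23), t ≡ 3. Hence S ≡ 840 + 1517·3 = 5391 (mod 34891).

5391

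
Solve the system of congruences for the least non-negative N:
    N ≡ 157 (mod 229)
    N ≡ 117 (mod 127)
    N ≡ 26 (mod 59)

442585

The moduli are pairwise coprime; M = 229·127·59 = 1715897.
M/229 = 7493; 7493 ≡ 165 (mod 229); 165·161 ≡ 1, so inverse 161.
M/127 = 13511; 13511 ≡ 49 (mod 127); 49·70 ≡ 1, so inverse 70.
M/59 = 29083; 29083 ≡ 55 (mod 59); 55·44 ≡ 1, so inverse 44.
N ≡ 157·7493·161 + 117·13511·70 + 26·29083·44 = 333326603.
333326603 mod 1715897 = 442585.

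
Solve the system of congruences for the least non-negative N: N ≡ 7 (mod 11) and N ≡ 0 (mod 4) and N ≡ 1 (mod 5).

216

The moduli are pairwise coprime; M = 11·4·5 = 220.
M/11 = 20; 20 ≡ 9 (mod 11); 9·5 ≡ 1, so inverse 5.
M/4 = 55; 55 ≡ 3 (mod 4); 3·3 ≡ 1, so inverse 3.
M/5 = 44; 44 ≡ 4 (mod 5); 4·4 ≡ 1, so inverse 4.
N ≡ 7·20·5 + 0·55·3 + 1·44·4 = 876.
876 mod 220 = 216.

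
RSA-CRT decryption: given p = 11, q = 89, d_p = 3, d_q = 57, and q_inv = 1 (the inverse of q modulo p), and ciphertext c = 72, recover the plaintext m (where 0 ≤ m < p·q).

m₁ = c^(d_p) mod p: c ≡ 6 (mod 11), and 6^3 mod 11 = 7.
m₂ = c^(d_q) mod q: c ≡ 72 (mod 89), and 72^57 mod 89 = 36.
h = q_inv·(m₁ − m₂) mod p = 1·(7 − 36) mod 11 = 4.
m = m₂ + h·q = 36 + 4·89 = 392.

392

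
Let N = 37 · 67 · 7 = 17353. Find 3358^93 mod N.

Mod 37: 3358 ≡ 28; by Fermat, exponent reduces to 93 mod 36 = 21; 28^21 ≡ 11 (mod 37).
Mod 67: 3358 ≡ 8; by Fermat, exponent reduces to 93 mod 66 = 27; 8^27 ≡ 5 (mod 67).
Mod 7: 3358 ≡ 5; by Fermat, exponent reduces to 93 mod 6 = 3; 5^3 ≡ 6 (mod 7).
Combine by CRT: x ≡ 11 (mod 37), x ≡ 5 (mod 67), x ≡ 6 (mod 7) ⇒ x ≡ 10926 (mod 17353).

10926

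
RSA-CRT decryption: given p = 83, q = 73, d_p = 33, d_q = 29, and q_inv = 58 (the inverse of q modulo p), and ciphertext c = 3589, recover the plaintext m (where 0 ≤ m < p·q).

4034

m₁ = c^(d_p) mod p: c ≡ 20 (mod 83), and 20^33 mod 83 = 50.
m₂ = c^(d_q) mod q: c ≡ 12 (mod 73), and 12^29 mod 73 = 19.
h = q_inv·(m₁ − m₂) mod p = 58·(50 − 19) mod 83 = 55.
m = m₂ + h·q = 19 + 55·73 = 4034.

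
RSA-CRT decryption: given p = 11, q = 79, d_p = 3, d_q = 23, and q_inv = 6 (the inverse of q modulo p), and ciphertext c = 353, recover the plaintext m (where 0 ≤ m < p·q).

628

m₁ = c^(d_p) mod p: c ≡ 1 (mod 11), and 1^3 mod 11 = 1.
m₂ = c^(d_q) mod q: c ≡ 37 (mod 79), and 37^23 mod 79 = 75.
h = q_inv·(m₁ − m₂) mod p = 6·(1 − 75) mod 11 = 7.
m = m₂ + h·q = 75 + 7·79 = 628.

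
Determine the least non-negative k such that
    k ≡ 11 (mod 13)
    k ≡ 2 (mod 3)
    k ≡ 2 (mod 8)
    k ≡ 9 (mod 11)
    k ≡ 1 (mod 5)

16586

From k ≡ 11 (mod 13) write k = 11 + 13t. Substituting into k ≡ 2 (mod 3) gives 13t ≡ 0 (mod 3), and since 1⁻¹ ≡ 1 (mod 3), t ≡ 0. Hence k ≡ 11 + 13·0 = 11 (mod 39).
From k ≡ 11 (mod 39) write k = 11 + 39t. Substituting into k ≡ 2 (mod 8) gives 39t ≡ 7 (mod 8), and since 7⁻¹ ≡ 7 (mod 8), t ≡ 1. Hence k ≡ 11 + 39·1 = 50 (mod 312).
From k ≡ 50 (mod 312) write k = 50 + 312t. Substituting into k ≡ 9 (mod 11) gives 312t ≡ 3 (mod 11), and since 4⁻¹ ≡ 3 (mod 11), t ≡ 9. Hence k ≡ 50 + 312·9 = 2858 (mod 3432).
From k ≡ 2858 (mod 3432) write k = 2858 + 3432t. Substituting into k ≡ 1 (mod 5) gives 3432t ≡ 3 (mod 5), and since 2⁻¹ ≡ 3 (mod 5), t ≡ 4. Hence k ≡ 2858 + 3432·4 = 16586 (mod 17160).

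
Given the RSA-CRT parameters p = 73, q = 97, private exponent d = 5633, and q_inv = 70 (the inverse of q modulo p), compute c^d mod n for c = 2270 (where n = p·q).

d_p = d mod (p−1) = 5633 mod 72 = 17; d_q = d mod (q−1) = 65.
m₁ = c^(d_p) mod p: c ≡ 7 (mod 73), and 7^17 mod 73 = 56.
m₂ = c^(d_q) mod q: c ≡ 39 (mod 97), and 39^65 mod 97 = 7.
h = q_inv·(m₁ − m₂) mod p = 70·(56 − 7) mod 73 = 72.
m = m₂ + h·q = 7 + 72·97 = 6991.

6991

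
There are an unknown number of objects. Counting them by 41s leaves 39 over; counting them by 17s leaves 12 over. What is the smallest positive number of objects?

From N ≡ 39 (mod 41) write N = 39 + 41t. Substituting into N ≡ 12 (mod 17) gives 41t ≡ 7 (mod 17), and since 7⁻¹ ≡ 5 (mod 17), t ≡ 1. Hence N ≡ 39 + 41·1 = 80 (mod 697).

80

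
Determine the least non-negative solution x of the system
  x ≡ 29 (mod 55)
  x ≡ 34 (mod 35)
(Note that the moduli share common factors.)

gcd(55, 35) = 5 and 5 | (34 − 29), so the pair is consistent; merging gives x ≡ 139 (mod 385), where 385 = lcm(55, 35).
The solution is unique modulo lcm(55, 35) = 385.

139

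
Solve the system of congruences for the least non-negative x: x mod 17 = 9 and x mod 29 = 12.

128

From x ≡ 9 (mod 17) write x = 9 + 17t. Substituting into x ≡ 12 (mod 29) gives 17t ≡ 3 (mod 29), and since 17⁻¹ ≡ 12 (mod 29), t ≡ 7. Hence x ≡ 9 + 17·7 = 128 (mod 493).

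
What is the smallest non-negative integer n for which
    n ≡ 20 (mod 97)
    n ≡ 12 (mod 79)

Combine the congruences pairwise.
From n ≡ 20 (mod 97) write n = 20 + 97t. Substituting into n ≡ 12 (mod 79) gives 97t ≡ 71 (mod 79), and since 18⁻¹ ≡ 22 (mod 79), t ≡ 61. Hence n ≡ 20 + 97·61 = 5937 (mod 7663).

5937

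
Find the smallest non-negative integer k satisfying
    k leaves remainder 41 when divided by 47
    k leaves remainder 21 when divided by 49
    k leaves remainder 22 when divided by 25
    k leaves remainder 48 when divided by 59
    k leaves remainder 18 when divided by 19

Combine the congruences pairwise.
From k ≡ 41 (mod 47) write k = 41 + 47t. Substituting into k ≡ 21 (mod 49) gives 47t ≡ 29 (mod 49), and since 47⁻¹ ≡ 24 (mod 49), t ≡ 10. Hence k ≡ 41 + 47·10 = 511 (mod 2303).
From k ≡ 511 (mod 2303) write k = 511 + 2303t. Substituting into k ≡ 22 (mod 25) gives 2303t ≡ 11 (mod 25), and since 3⁻¹ ≡ 17 (mod 25), t ≡ 12. Hence k ≡ 511 + 2303·12 = 28147 (mod 57575).
From k ≡ 28147 (mod 57575) write k = 28147 + 57575t. Substituting into k ≡ 48 (mod 59) gives 57575t ≡ 44 (mod 59), and since 50⁻¹ ≡ 13 (mod 59), t ≡ 41. Hence k ≡ 28147 + 57575·41 = 2388722 (mod 3396925).
From k ≡ 2388722 (mod 3396925) write k = 2388722 + 3396925t. Substituting into k ≡ 18 (mod 19) gives 3396925t ≡ 14 (mod 19), and since 10⁻¹ ≡ 2 (mod 19), t ≡ 9. Hence k ≡ 2388722 + 3396925·9 = 32961047 (mod 64541575).

32961047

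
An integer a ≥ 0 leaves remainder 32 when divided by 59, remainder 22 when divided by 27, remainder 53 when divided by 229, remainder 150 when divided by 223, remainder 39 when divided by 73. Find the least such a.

The moduli are pairwise coprime; N = 59·27·229·223·73 = 5938530363.
N/59 = 100653057; 100653057 ≡ 1 (mod 59), inverse 1.
N/27 = 219945569; 219945569 ≡ 5 (mod 27); 5·11 ≡ 1, so inverse 11.
N/229 = 25932447; 25932447 ≡ 29 (mod 229); 29·79 ≡ 1, so inverse 79.
N/223 = 26630181; 26630181 ≡ 190 (mod 223); 190·27 ≡ 1, so inverse 27.
N/73 = 81349731; 81349731 ≡ 64 (mod 73); 64·8 ≡ 1, so inverse 8.
a ≡ 32·100653057·1 + 22·219945569·11 + 53·25932447·79 + 150·26630181·27 + 39·81349731·8 = 298260230233.
298260230233 mod 5938530363 = 1333712083.

1333712083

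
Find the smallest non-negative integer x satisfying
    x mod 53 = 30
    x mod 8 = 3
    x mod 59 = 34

7291

The moduli are pairwise coprime; N = 53·8·59 = 25016.
N/53 = 472; 472 ≡ 48 (mod 53); 48·21 ≡ 1, so inverse 21.
N/8 = 3127; 3127 ≡ 7 (mod 8); 7·7 ≡ 1, so inverse 7.
N/59 = 424; 424 ≡ 11 (mod 59); 11·43 ≡ 1, so inverse 43.
x ≡ 30·472·21 + 3·3127·7 + 34·424·43 = 982915.
982915 mod 25016 = 7291.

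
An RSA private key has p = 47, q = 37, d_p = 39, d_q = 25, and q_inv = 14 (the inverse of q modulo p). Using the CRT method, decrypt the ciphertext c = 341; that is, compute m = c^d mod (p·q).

1673

m₁ = c^(d_p) mod p: c ≡ 12 (mod 47), and 12^39 mod 47 = 28.
m₂ = c^(d_q) mod q: c ≡ 8 (mod 37), and 8^25 mod 37 = 8.
h = q_inv·(m₁ − m₂) mod p = 14·(28 − 8) mod 47 = 45.
m = m₂ + h·q = 8 + 45·37 = 1673.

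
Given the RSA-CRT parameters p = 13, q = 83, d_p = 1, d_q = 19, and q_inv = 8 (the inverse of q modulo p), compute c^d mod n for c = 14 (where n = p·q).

1041

m₁ = c^(d_p) mod p: c ≡ 1 (mod 13), and 1^1 mod 13 = 1.
m₂ = c^(d_q) mod q: c ≡ 14 (mod 83), and 14^19 mod 83 = 45.
h = q_inv·(m₁ − m₂) mod p = 8·(1 − 45) mod 13 = 12.
m = m₂ + h·q = 45 + 12·83 = 1041.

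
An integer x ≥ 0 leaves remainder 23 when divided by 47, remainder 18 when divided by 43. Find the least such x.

From x ≡ 23 (mod 47) write x = 23 + 47t. Substituting into x ≡ 18 (mod 43) gives 47t ≡ 38 (mod 43), and since 4⁻¹ ≡ 11 (mod 43), t ≡ 31. Hence x ≡ 23 + 47·31 = 1480 (mod 2021).

1480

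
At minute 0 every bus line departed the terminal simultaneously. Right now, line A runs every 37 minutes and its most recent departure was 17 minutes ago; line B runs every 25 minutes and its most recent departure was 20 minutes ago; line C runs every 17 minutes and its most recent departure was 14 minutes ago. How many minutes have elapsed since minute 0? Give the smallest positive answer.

6270

The moduli are pairwise coprime; N = 37·25·17 = 15725.
N/37 = 425; 425 ≡ 18 (mod 37); 18·35 ≡ 1, so inverse 35.
N/25 = 629; 629 ≡ 4 (mod 25); 4·19 ≡ 1, so inverse 19.
N/17 = 925; 925 ≡ 7 (mod 17); 7·5 ≡ 1, so inverse 5.
t ≡ 17·425·35 + 20·629·19 + 14·925·5 = 556645.
556645 mod 15725 = 6270.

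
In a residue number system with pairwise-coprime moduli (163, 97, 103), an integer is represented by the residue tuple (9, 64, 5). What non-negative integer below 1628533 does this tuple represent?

Combine the congruences pairwise.
From x ≡ 9 (mod 163) write x = 9 + 163t. Substituting into x ≡ 64 (mod 97) gives 163t ≡ 55 (mod 97), and since 66⁻¹ ≡ 25 (mod 97), t ≡ 17. Hence x ≡ 9 + 163·17 = 2780 (mod 15811).
From x ≡ 2780 (mod 15811) write x = 2780 + 15811t. Substituting into x ≡ 5 (mod 103) gives 15811t ≡ 6 (mod 103), and since 52⁻¹ ≡ 2 (mod 103), t ≡ 12. Hence x ≡ 2780 + 15811·12 = 192512 (mod 1628533).

192512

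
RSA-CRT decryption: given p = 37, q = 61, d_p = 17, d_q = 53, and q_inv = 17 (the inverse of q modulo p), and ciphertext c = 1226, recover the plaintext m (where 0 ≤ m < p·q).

96

m₁ = c^(d_p) mod p: c ≡ 5 (mod 37), and 5^17 mod 37 = 22.
m₂ = c^(d_q) mod q: c ≡ 6 (mod 61), and 6^53 mod 61 = 35.
h = q_inv·(m₁ − m₂) mod p = 17·(22 − 35) mod 37 = 1.
m = m₂ + h·q = 35 + 1·61 = 96.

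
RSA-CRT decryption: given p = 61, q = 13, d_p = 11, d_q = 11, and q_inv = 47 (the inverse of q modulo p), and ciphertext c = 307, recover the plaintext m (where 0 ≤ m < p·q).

96

m₁ = c^(d_p) mod p: c ≡ 2 (mod 61), and 2^11 mod 61 = 35.
m₂ = c^(d_q) mod q: c ≡ 8 (mod 13), and 8^11 mod 13 = 5.
h = q_inv·(m₁ − m₂) mod p = 47·(35 − 5) mod 61 = 7.
m = m₂ + h·q = 5 + 7·13 = 96.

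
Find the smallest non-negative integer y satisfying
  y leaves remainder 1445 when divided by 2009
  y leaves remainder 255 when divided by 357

35598

Combine the congruences pairwise.
gcd(2009, 357) = 7 and 7 | (255 − 1445), so the pair is consistent; merging gives y ≡ 35598 (mod 102459), where 102459 = lcm(2009, 357).
The solution is unique modulo lcm(2009, 357) = 102459.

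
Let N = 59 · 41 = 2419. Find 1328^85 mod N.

Mod 59: 1328 ≡ 30; by Fermat, exponent reduces to 85 mod 58 = 27; 30^27 ≡ 55 (mod 59).
Mod 41: 1328 ≡ 16; by Fermat, exponent reduces to 85 mod 40 = 5; 16^5 ≡ 1 (mod 41).
Combine by CRT: x ≡ 55 (mod 59), x ≡ 1 (mod 41) ⇒ x ≡ 2297 (mod 2419).

2297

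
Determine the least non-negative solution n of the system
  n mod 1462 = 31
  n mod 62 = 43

30733

Combine the congruences pairwise.
gcd(1462, 62) = 2 and 2 | (43 − 31), so the pair is consistent; merging gives n ≡ 30733 (mod 45322), where 45322 = lcm(1462, 62).
The solution is unique modulo lcm(1462, 62) = 45322.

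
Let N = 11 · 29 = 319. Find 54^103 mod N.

252

Mod 11: 54 ≡ 10; by Fermat, exponent reduces to 103 mod 10 = 3; 10^3 ≡ 10 (mod 11).
Mod 29: 54 ≡ 25; by Fermat, exponent reduces to 103 mod 28 = 19; 25^19 ≡ 20 (mod 29).
Combine by CRT: x ≡ 10 (mod 11), x ≡ 20 (mod 29) ⇒ x ≡ 252 (mod 319).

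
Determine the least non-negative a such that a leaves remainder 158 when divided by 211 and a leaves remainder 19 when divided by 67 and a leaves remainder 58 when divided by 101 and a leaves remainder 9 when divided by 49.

56611669

Combine the congruences pairwise.
From a ≡ 158 (mod 211) write a = 158 + 211t. Substituting into a ≡ 19 (mod 67) gives 211t ≡ 62 (mod 67), and since 10⁻¹ ≡ 47 (mod 67), t ≡ 33. Hence a ≡ 158 + 211·33 = 7121 (mod 14137).
From a ≡ 7121 (mod 14137) write a = 7121 + 14137t. Substituting into a ≡ 58 (mod 101) gives 14137t ≡ 7 (mod 101), and since 98⁻¹ ≡ 67 (mod 101), t ≡ 65. Hence a ≡ 7121 + 14137·65 = 926026 (mod 1427837).
From a ≡ 926026 (mod 1427837) write a = 926026 + 1427837t. Substituting into a ≡ 9 (mod 49) gives 1427837t ≡ 34 (mod 49), and since 26⁻¹ ≡ 17 (mod 49), t ≡ 39. Hence a ≡ 926026 + 1427837·39 = 56611669 (mod 69964013).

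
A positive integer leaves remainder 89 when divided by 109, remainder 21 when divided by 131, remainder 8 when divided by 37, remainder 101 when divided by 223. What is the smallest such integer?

99040868

From t ≡ 89 (mod 109) write t = 89 + 109s. Substituting into t ≡ 21 (mod 131) gives 109s ≡ 63 (mod 131), and since 109⁻¹ ≡ 125 (mod 131), s ≡ 15. Hence t ≡ 89 + 109·15 = 1724 (mod 14279).
From t ≡ 1724 (mod 14279) write t = 1724 + 14279s. Substituting into t ≡ 8 (mod 37) gives 14279s ≡ 23 (mod 37), and since 34⁻¹ ≡ 12 (mod 37), s ≡ 17. Hence t ≡ 1724 + 14279·17 = 244467 (mod 528323).
From t ≡ 244467 (mod 528323) write t = 244467 + 528323s. Substituting into t ≡ 101 (mod 223) gives 528323s ≡ 42 (mod 223), and since 36⁻¹ ≡ 31 (mod 223), s ≡ 187. Hence t ≡ 244467 + 528323·187 = 99040868 (mod 117816029).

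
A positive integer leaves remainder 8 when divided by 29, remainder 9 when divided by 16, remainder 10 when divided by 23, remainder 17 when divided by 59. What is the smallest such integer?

199673

The moduli are pairwise coprime; N = 29·16·23·59 = 629648.
N/29 = 21712; 21712 ≡ 20 (mod 29); 20·16 ≡ 1, so inverse 16.
N/16 = 39353; 39353 ≡ 9 (mod 16); 9·9 ≡ 1, so inverse 9.
N/23 = 27376; 27376 ≡ 6 (mod 23); 6·4 ≡ 1, so inverse 4.
N/59 = 10672; 10672 ≡ 52 (mod 59); 52·42 ≡ 1, so inverse 42.
a ≡ 8·21712·16 + 9·39353·9 + 10·27376·4 + 17·10672·42 = 14681577.
14681577 mod 629648 = 199673.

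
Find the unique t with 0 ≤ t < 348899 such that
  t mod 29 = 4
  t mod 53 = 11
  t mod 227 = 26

The moduli are pairwise coprime; N = 29·53·227 = 348899.
N/29 = 12031; 12031 ≡ 25 (mod 29); 25·7 ≡ 1, so inverse 7.
N/53 = 6583; 6583 ≡ 11 (mod 53); 11·29 ≡ 1, so inverse 29.
N/227 = 1537; 1537 ≡ 175 (mod 227); 175·48 ≡ 1, so inverse 48.
t ≡ 4·12031·7 + 11·6583·29 + 26·1537·48 = 4355021.
4355021 mod 348899 = 168233.

168233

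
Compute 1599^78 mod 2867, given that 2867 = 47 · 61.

Mod 47: 1599 ≡ 1; by Fermat, exponent reduces to 78 mod 46 = 32; 1^32 ≡ 1 (mod 47).
Mod 61: 1599 ≡ 13; by Fermat, exponent reduces to 78 mod 60 = 18; 13^18 ≡ 1 (mod 61).
Combine by CRT: x ≡ 1 (mod 47), x ≡ 1 (mod 61) ⇒ x ≡ 1 (mod 2867).

1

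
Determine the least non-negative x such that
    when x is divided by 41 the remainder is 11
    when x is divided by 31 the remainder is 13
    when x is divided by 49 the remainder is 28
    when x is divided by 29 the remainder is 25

The moduli are pairwise coprime; N = 41·31·49·29 = 1806091.
N/41 = 44051; 44051 ≡ 17 (mod 41); 17·29 ≡ 1, so inverse 29.
N/31 = 58261; 58261 ≡ 12 (mod 31); 12·13 ≡ 1, so inverse 13.
N/49 = 36859; 36859 ≡ 11 (mod 49); 11·9 ≡ 1, so inverse 9.
N/29 = 62279; 62279 ≡ 16 (mod 29); 16·20 ≡ 1, so inverse 20.
x ≡ 11·44051·29 + 13·58261·13 + 28·36859·9 + 25·62279·20 = 64326346.
64326346 mod 1806091 = 1113161.

1113161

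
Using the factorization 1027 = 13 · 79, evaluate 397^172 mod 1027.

282

Mod 13: 397 ≡ 7; by Fermat, exponent reduces to 172 mod 12 = 4; 7^4 ≡ 9 (mod 13).
Mod 79: 397 ≡ 2; by Fermat, exponent reduces to 172 mod 78 = 16; 2^16 ≡ 45 (mod 79).
Combine by CRT: x ≡ 9 (mod 13), x ≡ 45 (mod 79) ⇒ x ≡ 282 (mod 1027).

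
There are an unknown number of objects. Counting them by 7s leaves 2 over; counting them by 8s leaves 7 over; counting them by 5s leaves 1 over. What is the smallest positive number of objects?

The moduli are pairwise coprime; M = 7·8·5 = 280.
M/7 = 40; 40 ≡ 5 (mod 7); 5·3 ≡ 1, so inverse 3.
M/8 = 35; 35 ≡ 3 (mod 8); 3·3 ≡ 1, so inverse 3.
M/5 = 56; 56 ≡ 1 (mod 5), inverse 1.
N ≡ 2·40·3 + 7·35·3 + 1·56·1 = 1031.
1031 mod 280 = 191.

191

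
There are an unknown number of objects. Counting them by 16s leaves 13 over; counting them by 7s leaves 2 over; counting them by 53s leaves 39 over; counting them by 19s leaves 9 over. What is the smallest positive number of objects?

The moduli are pairwise coprime; M = 16·7·53·19 = 112784.
M/16 = 7049; 7049 ≡ 9 (mod 16); 9·9 ≡ 1, so inverse 9.
M/7 = 16112; 16112 ≡ 5 (mod 7); 5·3 ≡ 1, so inverse 3.
M/53 = 2128; 2128 ≡ 8 (mod 53); 8·20 ≡ 1, so inverse 20.
M/19 = 5936; 5936 ≡ 8 (mod 19); 8·12 ≡ 1, so inverse 12.
N ≡ 13·7049·9 + 2·16112·3 + 39·2128·20 + 9·5936·12 = 3222333.
3222333 mod 112784 = 64381.

64381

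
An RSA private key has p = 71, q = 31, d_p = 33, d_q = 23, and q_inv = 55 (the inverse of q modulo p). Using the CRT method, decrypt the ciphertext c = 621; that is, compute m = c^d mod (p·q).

m₁ = c^(d_p) mod p: c ≡ 53 (mod 71), and 53^33 mod 71 = 55.
m₂ = c^(d_q) mod q: c ≡ 1 (mod 31), and 1^23 mod 31 = 1.
h = q_inv·(m₁ − m₂) mod p = 55·(55 − 1) mod 71 = 59.
m = m₂ + h·q = 1 + 59·31 = 1830.

1830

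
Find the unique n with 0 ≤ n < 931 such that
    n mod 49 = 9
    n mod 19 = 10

352

Combine the congruences pairwise.
From n ≡ 9 (mod 49) write n = 9 + 49t. Substituting into n ≡ 10 (mod 19) gives 49t ≡ 1 (mod 19), and since 11⁻¹ ≡ 7 (mod 19), t ≡ 7. Hence n ≡ 9 + 49·7 = 352 (mod 931).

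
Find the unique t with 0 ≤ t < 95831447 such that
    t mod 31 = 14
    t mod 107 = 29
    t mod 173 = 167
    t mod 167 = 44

61375550

The moduli are pairwise coprime; N = 31·107·173·167 = 95831447.
N/31 = 3091337; 3091337 ≡ 17 (mod 31); 17·11 ≡ 1, so inverse 11.
N/107 = 895621; 895621 ≡ 31 (mod 107); 31·38 ≡ 1, so inverse 38.
N/173 = 553939; 553939 ≡ 166 (mod 173); 166·74 ≡ 1, so inverse 74.
N/167 = 573841; 573841 ≡ 29 (mod 167); 29·144 ≡ 1, so inverse 144.
t ≡ 14·3091337·11 + 29·895621·38 + 167·553939·74 + 44·573841·144 = 11944474978.
11944474978 mod 95831447 = 61375550.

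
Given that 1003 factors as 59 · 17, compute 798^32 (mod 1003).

358

Mod 59: 798 ≡ 31; 31^32 ≡ 4 (mod 59).
Mod 17: 798 ≡ 16; since 16 | 32, by Fermat 16^32 ≡ 1 (mod 17).
Combine by CRT: x ≡ 4 (mod 59), x ≡ 1 (mod 17) ⇒ x ≡ 358 (mod 1003).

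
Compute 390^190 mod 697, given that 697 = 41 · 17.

Mod 41: 390 ≡ 21; by Fermat, exponent reduces to 190 mod 40 = 30; 21^30 ≡ 40 (mod 41).
Mod 17: 390 ≡ 16; by Fermat, exponent reduces to 190 mod 16 = 14; 16^14 ≡ 1 (mod 17).
Combine by CRT: x ≡ 40 (mod 41), x ≡ 1 (mod 17) ⇒ x ≡ 409 (mod 697).

409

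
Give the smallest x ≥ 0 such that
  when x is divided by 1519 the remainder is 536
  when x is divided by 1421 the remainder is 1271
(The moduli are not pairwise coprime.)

gcd(1519, 1421) = 49 and 49 | (1271 − 536), so the pair is consistent; merging gives x ≡ 33954 (mod 44051), where 44051 = lcm(1519, 1421).
The solution is unique modulo lcm(1519, 1421) = 44051.

33954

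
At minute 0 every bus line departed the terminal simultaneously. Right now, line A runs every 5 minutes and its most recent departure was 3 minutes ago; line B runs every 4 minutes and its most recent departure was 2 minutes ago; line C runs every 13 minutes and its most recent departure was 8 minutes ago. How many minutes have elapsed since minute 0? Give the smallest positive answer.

138

The moduli are pairwise coprime; N = 5·4·13 = 260.
N/5 = 52; 52 ≡ 2 (mod 5); 2·3 ≡ 1, so inverse 3.
N/4 = 65; 65 ≡ 1 (mod 4), inverse 1.
N/13 = 20; 20 ≡ 7 (mod 13); 7·2 ≡ 1, so inverse 2.
t ≡ 3·52·3 + 2·65·1 + 8·20·2 = 918.
918 mod 260 = 138.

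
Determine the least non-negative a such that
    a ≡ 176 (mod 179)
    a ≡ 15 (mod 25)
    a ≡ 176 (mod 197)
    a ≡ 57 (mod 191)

From a ≡ 176 (mod 179) write a = 176 + 179t. Substituting into a ≡ 15 (mod 25) gives 179t ≡ 14 (mod 25), and since 4⁻¹ ≡ 19 (mod 25), t ≡ 16. Hence a ≡ 176 + 179·16 = 3040 (mod 4475).
From a ≡ 3040 (mod 4475) write a = 3040 + 4475t. Substituting into a ≡ 176 (mod 197) gives 4475t ≡ 91 (mod 197), and since 141⁻¹ ≡ 102 (mod 197), t ≡ 23. Hence a ≡ 3040 + 4475·23 = 105965 (mod 881575).
From a ≡ 105965 (mod 881575) write a = 105965 + 881575t. Substituting into a ≡ 57 (mod 191) gives 881575t ≡ 97 (mod 191), and since 110⁻¹ ≡ 33 (mod 191), t ≡ 145. Hence a ≡ 105965 + 881575·145 = 127934340 (mod 168380825).

127934340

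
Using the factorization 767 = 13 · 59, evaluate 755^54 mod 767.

625

Mod 13: 755 ≡ 1; by Fermat, exponent reduces to 54 mod 12 = 6; 1^6 ≡ 1 (mod 13).
Mod 59: 755 ≡ 47; 47^54 ≡ 35 (mod 59).
Combine by CRT: x ≡ 1 (mod 13), x ≡ 35 (mod 59) ⇒ x ≡ 625 (mod 767).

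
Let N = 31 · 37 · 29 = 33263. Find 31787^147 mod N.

21820

Mod 31: 31787 ≡ 12; by Fermat, exponent reduces to 147 mod 30 = 27; 12^27 ≡ 27 (mod 31).
Mod 37: 31787 ≡ 4; by Fermat, exponent reduces to 147 mod 36 = 3; 4^3 ≡ 27 (mod 37).
Mod 29: 31787 ≡ 3; by Fermat, exponent reduces to 147 mod 28 = 7; 3^7 ≡ 12 (mod 29).
Combine by CRT: x ≡ 27 (mod 31), x ≡ 27 (mod 37), x ≡ 12 (mod 29) ⇒ x ≡ 21820 (mod 33263).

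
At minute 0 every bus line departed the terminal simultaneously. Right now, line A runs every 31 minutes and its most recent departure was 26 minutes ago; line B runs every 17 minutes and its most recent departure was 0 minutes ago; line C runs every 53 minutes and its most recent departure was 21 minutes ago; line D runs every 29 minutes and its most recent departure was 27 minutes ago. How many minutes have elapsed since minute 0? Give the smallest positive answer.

The moduli are pairwise coprime; N = 31·17·53·29 = 809999.
N/31 = 26129; 26129 ≡ 27 (mod 31); 27·23 ≡ 1, so inverse 23.
N/17 = 47647; 47647 ≡ 13 (mod 17); 13·4 ≡ 1, so inverse 4.
N/53 = 15283; 15283 ≡ 19 (mod 53); 19·14 ≡ 1, so inverse 14.
N/29 = 27931; 27931 ≡ 4 (mod 29); 4·22 ≡ 1, so inverse 22.
t ≡ 26·26129·23 + 0·47647·4 + 21·15283·14 + 27·27931·22 = 36709358.
36709358 mod 809999 = 259403.

259403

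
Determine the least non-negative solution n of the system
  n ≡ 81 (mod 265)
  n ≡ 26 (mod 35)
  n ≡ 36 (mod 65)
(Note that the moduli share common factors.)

Combine the congruences pairwise.
gcd(265, 35) = 5 and 5 | (26 − 81), so the pair is consistent; merging gives n ≡ 1671 (mod 1855), where 1855 = lcm(265, 35).
gcd(1855, 65) = 5 and 5 | (36 − 1671), so the pair is consistent; merging gives n ≡ 18366 (mod 24115), where 24115 = lcm(1855, 65).
The solution is unique modulo lcm(265, 35, 65) = 24115.

18366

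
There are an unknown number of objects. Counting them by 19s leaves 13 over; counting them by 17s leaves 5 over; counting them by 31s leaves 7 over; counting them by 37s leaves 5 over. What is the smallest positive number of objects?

The moduli are pairwise coprime; M = 19·17·31·37 = 370481.
M/19 = 19499; 19499 ≡ 5 (mod 19); 5·4 ≡ 1, so inverse 4.
M/17 = 21793; 21793 ≡ 16 (mod 17); 16·16 ≡ 1, so inverse 16.
M/31 = 11951; 11951 ≡ 16 (mod 31); 16·2 ≡ 1, so inverse 2.
M/37 = 10013; 10013 ≡ 23 (mod 37); 23·29 ≡ 1, so inverse 29.
N ≡ 13·19499·4 + 5·21793·16 + 7·11951·2 + 5·10013·29 = 4376587.
4376587 mod 370481 = 301296.

301296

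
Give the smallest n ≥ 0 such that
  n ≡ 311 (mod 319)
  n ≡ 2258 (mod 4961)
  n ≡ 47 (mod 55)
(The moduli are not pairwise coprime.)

Combine the congruences pairwise.
gcd(319, 4961) = 11 and 11 | (2258 − 311), so the pair is consistent; merging gives n ≡ 136205 (mod 143869), where 143869 = lcm(319, 4961).
gcd(143869, 55) = 11 and 11 | (47 − 136205), so the pair is consistent; merging gives n ≡ 567812 (mod 719345), where 719345 = lcm(143869, 55).
The solution is unique modulo lcm(319, 4961, 55) = 719345.

567812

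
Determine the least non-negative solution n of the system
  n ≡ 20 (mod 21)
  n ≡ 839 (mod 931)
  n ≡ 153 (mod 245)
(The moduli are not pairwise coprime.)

Combine the congruences pairwise.
gcd(21, 931) = 7 and 7 | (839 − 20), so the pair is consistent; merging gives n ≡ 839 (mod 2793), where 2793 = lcm(21, 931).
gcd(2793, 245) = 49 and 49 | (153 − 839), so the pair is consistent; merging gives n ≡ 9218 (mod 13965), where 13965 = lcm(2793, 245).
The solution is unique modulo lcm(21, 931, 245) = 13965.

9218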